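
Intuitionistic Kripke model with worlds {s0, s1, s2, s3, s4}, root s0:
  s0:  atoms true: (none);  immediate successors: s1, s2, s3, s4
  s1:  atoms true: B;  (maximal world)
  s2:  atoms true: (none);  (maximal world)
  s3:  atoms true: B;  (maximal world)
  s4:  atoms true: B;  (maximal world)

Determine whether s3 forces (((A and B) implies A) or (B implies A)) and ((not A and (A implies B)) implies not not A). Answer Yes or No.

s3 does not force (((A and B) implies A) or (B implies A)) and ((not A and (A implies B)) implies not not A) since s3 fails (not A and (A implies B)) implies not not A.

No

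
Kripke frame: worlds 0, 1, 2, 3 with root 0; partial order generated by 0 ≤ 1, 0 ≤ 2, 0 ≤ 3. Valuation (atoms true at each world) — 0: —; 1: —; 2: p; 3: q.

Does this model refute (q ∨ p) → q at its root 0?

Yes

0 ⊮ (q ∨ p) → q: at the accessible world 2, 2 ⊩ q ∨ p but 2 ⊮ q.
2 lacks atom q, so 2 ⊮ q.
So the root 0 does not force (q ∨ p) → q; the model is a countermodel.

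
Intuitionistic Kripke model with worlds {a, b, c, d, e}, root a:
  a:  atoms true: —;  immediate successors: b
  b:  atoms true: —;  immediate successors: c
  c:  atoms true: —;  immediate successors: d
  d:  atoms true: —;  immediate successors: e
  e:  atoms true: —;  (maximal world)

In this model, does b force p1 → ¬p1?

Yes

b ⊩ p1 → ¬p1 vacuously: no world accessible from b forces the antecedent p1.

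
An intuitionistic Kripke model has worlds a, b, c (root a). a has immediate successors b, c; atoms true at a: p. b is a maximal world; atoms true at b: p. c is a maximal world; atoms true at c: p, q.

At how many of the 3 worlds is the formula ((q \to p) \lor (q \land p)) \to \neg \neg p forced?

3

a: forces it.
b: forces it.
c: forces it.
Worlds forcing the formula: {a, b, c}.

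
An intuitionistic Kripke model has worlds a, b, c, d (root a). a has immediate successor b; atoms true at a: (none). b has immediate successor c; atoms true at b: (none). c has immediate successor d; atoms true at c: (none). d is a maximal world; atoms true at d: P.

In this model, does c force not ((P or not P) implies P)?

c does not force not ((P or not P) implies P) since c is accessible from c and c forces (P or not P) implies P.
c forces (P or not P) implies P: every world accessible from c that forces P or not P (namely d) also forces P.

No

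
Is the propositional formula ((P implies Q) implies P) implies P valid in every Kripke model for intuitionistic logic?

No

This is Peirce's law, which is not intuitionistically valid.
A Kripke countermodel: worlds a, b; order generated by a <= b; atoms true at each world — a:{}; b:{P}.
a does not force ((P implies Q) implies P) implies P: already at a itself, a forces (P implies Q) implies P but a does not force P.
a lacks atom P, so a does not force P.
So the root a does not force the formula.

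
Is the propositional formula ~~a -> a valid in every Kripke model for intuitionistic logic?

This is double-negation elimination, which is not intuitionistically valid.
A Kripke countermodel: worlds u0, u1; order generated by u0 <= u1; atoms true at each world — u0:{}; u1:{a}.
u0 ||-/- ~~a -> a: already at u0 itself, u0 ||- ~~a but u0 ||-/- a.
u0 lacks atom a, so u0 ||-/- a.
So the root u0 does not force the formula.

No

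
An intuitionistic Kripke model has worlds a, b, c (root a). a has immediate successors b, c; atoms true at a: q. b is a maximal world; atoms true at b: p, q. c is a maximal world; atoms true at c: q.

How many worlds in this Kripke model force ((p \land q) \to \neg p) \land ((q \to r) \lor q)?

1

a: does not force it — a \nVdash ((p \land q) \to \neg p) \land ((q \to r) \lor q) since a fails (p \land q) \to \neg p.
b: does not force it — b \nVdash ((p \land q) \to \neg p) \land ((q \to r) \lor q) since b fails (p \land q) \to \neg p.
c: forces it.
Worlds forcing the formula: {c}.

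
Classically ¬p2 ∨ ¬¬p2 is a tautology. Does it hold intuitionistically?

No

This is the weak law of excluded middle, which is not intuitionistically valid.
A Kripke countermodel: worlds 0, 1, 2; order generated by 0 ≤ 1, 0 ≤ 2; atoms true at each world — 0:{}; 1:{p2}; 2:{}.
0 ⊮ ¬p2 ∨ ¬¬p2: neither disjunct is forced at 0.
0 ⊮ ¬p2 since 1 is accessible from 0 and 1 ⊩ p2.
So the root 0 does not force the formula.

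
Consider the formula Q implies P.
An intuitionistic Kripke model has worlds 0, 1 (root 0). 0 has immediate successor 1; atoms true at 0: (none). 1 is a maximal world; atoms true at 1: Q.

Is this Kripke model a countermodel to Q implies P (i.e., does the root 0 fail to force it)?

0 does not force Q implies P: at the accessible world 1, 1 forces Q but 1 does not force P.
1 lacks atom P, so 1 does not force P.
So the root 0 does not force Q implies P; the model is a countermodel.

Yes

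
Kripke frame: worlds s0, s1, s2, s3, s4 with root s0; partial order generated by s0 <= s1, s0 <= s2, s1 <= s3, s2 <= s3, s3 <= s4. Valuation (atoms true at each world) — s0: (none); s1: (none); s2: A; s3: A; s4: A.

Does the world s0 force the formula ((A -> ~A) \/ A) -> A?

Yes

s0 ||- ((A -> ~A) \/ A) -> A: every world accessible from s0 that forces (A -> ~A) \/ A (namely s2, s3, s4) also forces A.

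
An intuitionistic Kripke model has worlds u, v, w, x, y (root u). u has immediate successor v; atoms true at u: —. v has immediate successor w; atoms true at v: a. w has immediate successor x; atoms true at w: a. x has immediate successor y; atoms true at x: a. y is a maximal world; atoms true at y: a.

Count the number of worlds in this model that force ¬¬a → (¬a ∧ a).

u: does not force it — u ⊮ ¬¬a → (¬a ∧ a): already at u itself, u ⊩ ¬¬a but u ⊮ ¬a ∧ a.
v: does not force it.
w: does not force it.
x: does not force it.
y: does not force it.
Worlds forcing the formula: { }.

0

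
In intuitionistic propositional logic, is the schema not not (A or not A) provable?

This is the double negation of excluded middle, which is intuitionistically derivable.
Assuming not (A or not A): from A we'd get A or not A, so not A; but then A or not A again — contradiction. Hence not not (A or not A).

Yes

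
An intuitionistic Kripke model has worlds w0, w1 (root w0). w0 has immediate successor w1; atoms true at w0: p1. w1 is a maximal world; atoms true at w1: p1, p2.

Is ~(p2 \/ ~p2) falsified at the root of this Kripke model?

w0 ||-/- ~(p2 \/ ~p2) since w1 is accessible from w0 and w1 ||- p2 \/ ~p2.
w1 ||- p2 \/ ~p2 via the disjunct p2.
So the root w0 does not force ~(p2 \/ ~p2); the model is a countermodel.

Yes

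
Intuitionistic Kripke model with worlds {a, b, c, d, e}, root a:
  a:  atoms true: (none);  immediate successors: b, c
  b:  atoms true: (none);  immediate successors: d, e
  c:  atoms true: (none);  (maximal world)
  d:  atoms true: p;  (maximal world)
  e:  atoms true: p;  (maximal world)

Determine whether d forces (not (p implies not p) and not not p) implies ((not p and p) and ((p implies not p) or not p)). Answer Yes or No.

d does not force (not (p implies not p) and not not p) implies ((not p and p) and ((p implies not p) or not p)): already at d itself, d forces not (p implies not p) and not not p but d does not force (not p and p) and ((p implies not p) or not p).
d does not force (not p and p) and ((p implies not p) or not p) since d fails not p and p.

No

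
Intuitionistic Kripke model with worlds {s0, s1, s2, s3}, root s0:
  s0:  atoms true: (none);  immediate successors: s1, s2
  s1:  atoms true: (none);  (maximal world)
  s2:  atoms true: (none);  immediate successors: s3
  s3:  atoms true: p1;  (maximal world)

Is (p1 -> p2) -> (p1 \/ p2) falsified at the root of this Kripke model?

s0 ||-/- (p1 -> p2) -> (p1 \/ p2): at the accessible world s1, s1 ||- p1 -> p2 but s1 ||-/- p1 \/ p2.
s1 ||-/- p1 \/ p2: neither disjunct is forced at s1.
s1 lacks atom p1, so s1 ||-/- p1.
So the root s0 does not force (p1 -> p2) -> (p1 \/ p2); the model is a countermodel.

Yes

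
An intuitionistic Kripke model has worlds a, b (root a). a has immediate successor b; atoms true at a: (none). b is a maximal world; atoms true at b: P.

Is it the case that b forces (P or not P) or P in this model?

Yes

b forces (P or not P) or P via the disjunct P or not P.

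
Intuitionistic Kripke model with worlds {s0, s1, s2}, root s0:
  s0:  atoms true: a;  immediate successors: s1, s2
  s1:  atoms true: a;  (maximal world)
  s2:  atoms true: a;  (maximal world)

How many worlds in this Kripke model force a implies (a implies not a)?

0

s0: does not force it — s0 does not force a implies (a implies not a): already at s0 itself, s0 forces a but s0 does not force a implies not a.
s1: does not force it — s1 does not force a implies (a implies not a): already at s1 itself, s1 forces a but s1 does not force a implies not a.
s2: does not force it — s2 does not force a implies (a implies not a): already at s2 itself, s2 forces a but s2 does not force a implies not a.
Worlds forcing the formula: { }.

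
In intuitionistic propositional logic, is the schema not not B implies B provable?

No

This is double-negation elimination, which is not intuitionistically valid.
A Kripke countermodel: worlds u0, u1; order generated by u0 <= u1; atoms true at each world — u0:{}; u1:{B}.
u0 does not force not not B implies B: already at u0 itself, u0 forces not not B but u0 does not force B.
u0 lacks atom B, so u0 does not force B.
So the root u0 does not force the formula.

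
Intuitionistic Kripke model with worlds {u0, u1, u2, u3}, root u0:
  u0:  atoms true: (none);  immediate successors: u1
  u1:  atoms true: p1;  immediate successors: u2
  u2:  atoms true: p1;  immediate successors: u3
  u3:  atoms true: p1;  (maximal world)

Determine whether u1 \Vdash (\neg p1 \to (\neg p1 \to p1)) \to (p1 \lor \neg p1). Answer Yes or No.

Yes

u1 \Vdash (\neg p1 \to (\neg p1 \to p1)) \to (p1 \lor \neg p1): every world accessible from u1 that forces \neg p1 \to (\neg p1 \to p1) (namely u1, u2, u3) also forces p1 \lor \neg p1.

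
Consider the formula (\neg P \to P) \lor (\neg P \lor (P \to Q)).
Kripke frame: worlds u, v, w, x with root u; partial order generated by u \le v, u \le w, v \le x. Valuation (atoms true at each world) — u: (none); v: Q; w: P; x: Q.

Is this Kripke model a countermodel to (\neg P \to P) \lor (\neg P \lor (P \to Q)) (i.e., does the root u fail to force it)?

u \nVdash (\neg P \to P) \lor (\neg P \lor (P \to Q)): neither disjunct is forced at u.
u \nVdash \neg P \to P: at the accessible world v, v \Vdash \neg P but v \nVdash P.
v lacks atom P, so v \nVdash P.
So the root u does not force (\neg P \to P) \lor (\neg P \lor (P \to Q)); the model is a countermodel.

Yes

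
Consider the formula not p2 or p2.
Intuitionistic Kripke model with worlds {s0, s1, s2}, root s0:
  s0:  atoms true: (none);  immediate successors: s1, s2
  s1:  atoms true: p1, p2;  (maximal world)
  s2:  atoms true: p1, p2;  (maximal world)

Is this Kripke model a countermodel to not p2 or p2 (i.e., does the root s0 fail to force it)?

Yes

s0 does not force not p2 or p2: neither disjunct is forced at s0.
s0 does not force not p2 since s1 is accessible from s0 and s1 forces p2.
So the root s0 does not force not p2 or p2; the model is a countermodel.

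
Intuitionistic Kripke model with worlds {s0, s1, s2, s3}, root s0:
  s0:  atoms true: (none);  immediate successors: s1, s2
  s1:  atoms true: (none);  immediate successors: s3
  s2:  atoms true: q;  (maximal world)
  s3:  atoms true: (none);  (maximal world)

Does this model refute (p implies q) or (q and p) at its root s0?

No

s0 forces (p implies q) or (q and p) via the disjunct p implies q.
So the root s0 forces (p implies q) or (q and p); the model is not a countermodel.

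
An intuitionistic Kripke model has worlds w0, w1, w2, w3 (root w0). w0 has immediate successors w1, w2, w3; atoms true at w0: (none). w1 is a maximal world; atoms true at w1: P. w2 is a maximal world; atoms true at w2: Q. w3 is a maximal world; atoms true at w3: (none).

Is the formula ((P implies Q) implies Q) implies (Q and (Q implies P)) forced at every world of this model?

No

Not every world: w0 does not force ((P implies Q) implies Q) implies (Q and (Q implies P)).
w0 does not force ((P implies Q) implies Q) implies (Q and (Q implies P)): at the accessible world w1, w1 forces (P implies Q) implies Q but w1 does not force Q and (Q implies P).
w1 does not force Q and (Q implies P) since w1 fails Q.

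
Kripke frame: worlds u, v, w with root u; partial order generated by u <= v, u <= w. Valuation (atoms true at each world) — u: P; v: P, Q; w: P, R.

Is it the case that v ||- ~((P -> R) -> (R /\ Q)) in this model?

No

v ||-/- ~((P -> R) -> (R /\ Q)) since v is accessible from v and v ||- (P -> R) -> (R /\ Q).
v ||- (P -> R) -> (R /\ Q) vacuously: no world accessible from v forces the antecedent P -> R.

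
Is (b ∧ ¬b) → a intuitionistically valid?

This is an instance of ex falso quodlibet, which is intuitionistically derivable.
No world can force both b and ¬b, so the antecedent b ∧ ¬b is never forced and the implication holds vacuously at every world.

Yes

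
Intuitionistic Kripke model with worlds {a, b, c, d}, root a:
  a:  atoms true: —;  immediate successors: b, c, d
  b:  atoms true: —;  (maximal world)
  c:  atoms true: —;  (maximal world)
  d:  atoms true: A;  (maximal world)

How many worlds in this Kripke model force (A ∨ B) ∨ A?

1

a: does not force it — a ⊮ (A ∨ B) ∨ A: neither disjunct is forced at a.
b: does not force it — b ⊮ (A ∨ B) ∨ A: neither disjunct is forced at b.
c: does not force it.
d: forces it.
Worlds forcing the formula: {d}.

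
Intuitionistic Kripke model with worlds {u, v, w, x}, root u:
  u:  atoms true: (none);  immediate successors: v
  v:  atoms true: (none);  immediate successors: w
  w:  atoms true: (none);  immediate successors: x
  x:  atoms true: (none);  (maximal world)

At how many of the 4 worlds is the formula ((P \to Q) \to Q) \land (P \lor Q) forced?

0

u: does not force it — u \nVdash ((P \to Q) \to Q) \land (P \lor Q) since u fails (P \to Q) \to Q.
v: does not force it — v \nVdash ((P \to Q) \to Q) \land (P \lor Q) since v fails (P \to Q) \to Q.
w: does not force it.
x: does not force it.
Worlds forcing the formula: { }.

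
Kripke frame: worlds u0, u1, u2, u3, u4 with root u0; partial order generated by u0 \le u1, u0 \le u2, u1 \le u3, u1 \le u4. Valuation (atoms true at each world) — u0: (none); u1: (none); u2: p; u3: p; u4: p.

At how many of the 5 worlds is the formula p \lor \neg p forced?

u0: does not force it — u0 \nVdash p \lor \neg p: neither disjunct is forced at u0.
u1: does not force it.
u2: forces it.
u3: forces it.
u4: forces it.
Worlds forcing the formula: {u2, u3, u4}.

3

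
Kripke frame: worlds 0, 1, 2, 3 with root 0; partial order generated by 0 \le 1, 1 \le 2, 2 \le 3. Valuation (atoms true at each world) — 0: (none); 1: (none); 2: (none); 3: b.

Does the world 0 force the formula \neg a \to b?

No

0 \nVdash \neg a \to b: already at 0 itself, 0 \Vdash \neg a but 0 \nVdash b.
0 lacks atom b, so 0 \nVdash b.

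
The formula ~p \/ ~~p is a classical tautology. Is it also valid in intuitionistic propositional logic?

No

This is the weak law of excluded middle, which is not intuitionistically valid.
A Kripke countermodel: worlds 0, 1, 2; order generated by 0 <= 1, 0 <= 2; atoms true at each world — 0:{}; 1:{p}; 2:{}.
0 ||-/- ~p \/ ~~p: neither disjunct is forced at 0.
0 ||-/- ~p since 1 is accessible from 0 and 1 ||- p.
So the root 0 does not force the formula.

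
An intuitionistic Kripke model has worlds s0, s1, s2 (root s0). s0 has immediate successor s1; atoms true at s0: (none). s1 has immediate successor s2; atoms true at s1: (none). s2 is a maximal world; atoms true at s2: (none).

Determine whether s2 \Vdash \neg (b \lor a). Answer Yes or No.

s2 \Vdash \neg (b \lor a): no world accessible from s2 forces b \lor a.

Yes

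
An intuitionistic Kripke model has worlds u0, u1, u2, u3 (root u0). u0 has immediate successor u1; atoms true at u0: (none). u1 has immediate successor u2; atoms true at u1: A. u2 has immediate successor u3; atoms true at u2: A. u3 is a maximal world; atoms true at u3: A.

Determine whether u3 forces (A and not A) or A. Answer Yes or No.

Yes

u3 forces (A and not A) or A via the disjunct A.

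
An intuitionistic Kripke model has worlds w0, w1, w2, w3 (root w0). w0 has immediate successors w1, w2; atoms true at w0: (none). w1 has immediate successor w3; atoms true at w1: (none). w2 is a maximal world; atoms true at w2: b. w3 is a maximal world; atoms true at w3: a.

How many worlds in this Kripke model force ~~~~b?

w0: does not force it — w0 ||-/- ~~~~b since w1 is accessible from w0 and w1 ||- ~~~b.
w1: does not force it.
w2: forces it.
w3: does not force it.
Worlds forcing the formula: {w2}.

1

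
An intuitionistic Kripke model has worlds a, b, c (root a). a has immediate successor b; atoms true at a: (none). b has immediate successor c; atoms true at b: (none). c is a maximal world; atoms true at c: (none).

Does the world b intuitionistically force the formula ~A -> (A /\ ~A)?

b ||-/- ~A -> (A /\ ~A): already at b itself, b ||- ~A but b ||-/- A /\ ~A.
b ||-/- A /\ ~A since b fails A.

No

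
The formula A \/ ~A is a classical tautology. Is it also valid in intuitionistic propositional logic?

No

This is the law of excluded middle, which is not intuitionistically valid.
A Kripke countermodel: worlds s0, s1; order generated by s0 <= s1; atoms true at each world — s0:{}; s1:{A}.
s0 ||-/- A \/ ~A: neither disjunct is forced at s0.
s0 lacks atom A, so s0 ||-/- A.
So the root s0 does not force the formula.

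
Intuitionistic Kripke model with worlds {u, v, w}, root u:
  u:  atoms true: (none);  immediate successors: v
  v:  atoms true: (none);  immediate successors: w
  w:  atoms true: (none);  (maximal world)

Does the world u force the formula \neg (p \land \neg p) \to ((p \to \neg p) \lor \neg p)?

u \Vdash \neg (p \land \neg p) \to ((p \to \neg p) \lor \neg p): every world accessible from u that forces \neg (p \land \neg p) (namely u, v, w) also forces (p \to \neg p) \lor \neg p.

Yes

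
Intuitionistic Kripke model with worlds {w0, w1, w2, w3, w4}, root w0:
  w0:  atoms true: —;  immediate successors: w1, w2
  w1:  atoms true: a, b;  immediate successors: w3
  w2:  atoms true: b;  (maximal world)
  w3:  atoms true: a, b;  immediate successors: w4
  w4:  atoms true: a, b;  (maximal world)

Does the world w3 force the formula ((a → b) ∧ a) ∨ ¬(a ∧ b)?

w3 ⊩ ((a → b) ∧ a) ∨ ¬(a ∧ b) via the disjunct (a → b) ∧ a.

Yes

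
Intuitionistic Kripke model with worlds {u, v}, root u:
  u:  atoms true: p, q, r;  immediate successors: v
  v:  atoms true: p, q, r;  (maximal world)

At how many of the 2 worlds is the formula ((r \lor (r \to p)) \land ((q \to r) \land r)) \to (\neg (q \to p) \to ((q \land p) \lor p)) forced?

u: forces it.
v: forces it.
Worlds forcing the formula: {u, v}.

2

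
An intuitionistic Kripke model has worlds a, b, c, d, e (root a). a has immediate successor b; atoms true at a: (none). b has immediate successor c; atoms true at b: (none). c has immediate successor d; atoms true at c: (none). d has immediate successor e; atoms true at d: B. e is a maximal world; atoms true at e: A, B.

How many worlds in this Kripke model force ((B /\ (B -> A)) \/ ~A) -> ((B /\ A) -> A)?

5

a: forces it.
b: forces it.
c: forces it.
d: forces it.
e: forces it.
Worlds forcing the formula: {a, b, c, d, e}.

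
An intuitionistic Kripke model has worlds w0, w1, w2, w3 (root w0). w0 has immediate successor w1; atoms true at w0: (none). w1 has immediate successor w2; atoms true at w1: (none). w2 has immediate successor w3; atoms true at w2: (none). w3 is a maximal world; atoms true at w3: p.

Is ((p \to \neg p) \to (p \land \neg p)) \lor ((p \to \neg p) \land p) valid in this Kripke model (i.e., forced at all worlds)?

w0 \Vdash ((p \to \neg p) \to (p \land \neg p)) \lor ((p \to \neg p) \land p) via the disjunct (p \to \neg p) \to (p \land \neg p).
Since the root w0 forces ((p \to \neg p) \to (p \land \neg p)) \lor ((p \to \neg p) \land p) and forcing is persistent (monotone upward), every world forces it.

Yes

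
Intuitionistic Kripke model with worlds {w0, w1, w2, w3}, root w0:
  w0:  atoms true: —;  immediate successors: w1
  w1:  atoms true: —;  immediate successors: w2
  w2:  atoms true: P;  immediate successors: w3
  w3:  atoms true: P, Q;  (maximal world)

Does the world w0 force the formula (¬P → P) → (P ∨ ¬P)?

w0 ⊮ (¬P → P) → (P ∨ ¬P): already at w0 itself, w0 ⊩ ¬P → P but w0 ⊮ P ∨ ¬P.
w0 ⊮ P ∨ ¬P: neither disjunct is forced at w0.
w0 lacks atom P, so w0 ⊮ P.

No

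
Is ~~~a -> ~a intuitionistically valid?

This is triple-negation reduction, which is intuitionistically derivable.
Assume ~~~a and suppose a. Then ~~a (double-negation introduction), contradicting ~~~a. So ~a.

Yes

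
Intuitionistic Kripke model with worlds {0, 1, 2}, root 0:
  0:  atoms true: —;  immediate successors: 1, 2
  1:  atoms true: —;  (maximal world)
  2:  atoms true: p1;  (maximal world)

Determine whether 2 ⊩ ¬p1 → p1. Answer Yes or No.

Yes

2 ⊩ ¬p1 → p1 vacuously: no world accessible from 2 forces the antecedent ¬p1.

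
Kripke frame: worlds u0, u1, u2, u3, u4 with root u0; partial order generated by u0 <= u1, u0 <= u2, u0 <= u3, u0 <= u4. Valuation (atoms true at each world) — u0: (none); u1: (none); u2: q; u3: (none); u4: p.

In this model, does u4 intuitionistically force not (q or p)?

u4 does not force not (q or p) since u4 is accessible from u4 and u4 forces q or p.
u4 forces q or p via the disjunct p.

No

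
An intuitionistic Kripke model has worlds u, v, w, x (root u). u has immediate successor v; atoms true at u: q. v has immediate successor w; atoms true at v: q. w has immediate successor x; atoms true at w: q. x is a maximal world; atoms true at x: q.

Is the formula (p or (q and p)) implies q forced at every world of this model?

Yes

u forces (p or (q and p)) implies q vacuously: no world accessible from u forces the antecedent p or (q and p).
Since the root u forces (p or (q and p)) implies q and forcing is persistent (monotone upward), every world forces it.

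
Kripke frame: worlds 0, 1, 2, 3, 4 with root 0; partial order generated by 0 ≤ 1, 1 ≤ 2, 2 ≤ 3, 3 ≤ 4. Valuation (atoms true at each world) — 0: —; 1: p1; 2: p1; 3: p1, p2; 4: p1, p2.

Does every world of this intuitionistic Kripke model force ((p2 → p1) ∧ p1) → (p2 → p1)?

0 ⊩ ((p2 → p1) ∧ p1) → (p2 → p1): every world accessible from 0 that forces (p2 → p1) ∧ p1 (namely 1, 2, 3, 4) also forces p2 → p1.
Since the root 0 forces ((p2 → p1) ∧ p1) → (p2 → p1) and forcing is persistent (monotone upward), every world forces it.

Yes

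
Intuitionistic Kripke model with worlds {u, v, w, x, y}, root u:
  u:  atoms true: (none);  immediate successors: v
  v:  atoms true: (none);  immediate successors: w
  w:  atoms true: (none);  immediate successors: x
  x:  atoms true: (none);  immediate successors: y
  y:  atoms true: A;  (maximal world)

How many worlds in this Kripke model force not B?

5

u: forces it.
v: forces it.
w: forces it.
x: forces it.
y: forces it.
Worlds forcing the formula: {u, v, w, x, y}.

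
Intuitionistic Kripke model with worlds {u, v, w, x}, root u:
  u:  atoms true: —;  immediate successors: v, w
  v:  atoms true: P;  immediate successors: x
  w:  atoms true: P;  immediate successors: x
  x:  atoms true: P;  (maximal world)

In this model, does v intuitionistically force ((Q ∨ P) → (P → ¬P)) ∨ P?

Yes

v ⊩ ((Q ∨ P) → (P → ¬P)) ∨ P via the disjunct P.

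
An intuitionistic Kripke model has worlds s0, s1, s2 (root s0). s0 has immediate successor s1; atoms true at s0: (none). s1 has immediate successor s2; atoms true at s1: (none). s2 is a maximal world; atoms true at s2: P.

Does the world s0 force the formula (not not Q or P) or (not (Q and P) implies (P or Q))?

No

s0 does not force (not not Q or P) or (not (Q and P) implies (P or Q)): neither disjunct is forced at s0.
s0 does not force not not Q or P: neither disjunct is forced at s0.
s0 does not force not not Q since s0 is accessible from s0 and s0 forces not Q.
s0 forces not Q: no world accessible from s0 forces Q.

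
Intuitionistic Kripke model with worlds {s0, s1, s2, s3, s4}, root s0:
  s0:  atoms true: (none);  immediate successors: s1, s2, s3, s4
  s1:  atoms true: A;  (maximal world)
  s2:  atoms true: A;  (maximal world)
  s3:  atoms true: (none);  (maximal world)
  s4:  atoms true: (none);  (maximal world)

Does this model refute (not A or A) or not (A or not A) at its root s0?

Yes

s0 does not force (not A or A) or not (A or not A): neither disjunct is forced at s0.
s0 does not force not A or A: neither disjunct is forced at s0.
s0 does not force not A since s1 is accessible from s0 and s1 forces A.
So the root s0 does not force (not A or A) or not (A or not A); the model is a countermodel.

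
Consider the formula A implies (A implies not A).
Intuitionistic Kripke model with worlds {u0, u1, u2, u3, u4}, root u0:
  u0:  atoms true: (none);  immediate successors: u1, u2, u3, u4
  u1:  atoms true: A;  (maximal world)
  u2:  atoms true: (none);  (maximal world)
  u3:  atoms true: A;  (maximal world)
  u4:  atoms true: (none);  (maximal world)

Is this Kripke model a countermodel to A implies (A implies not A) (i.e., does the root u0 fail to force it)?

u0 does not force A implies (A implies not A): at the accessible world u1, u1 forces A but u1 does not force A implies not A.
u1 does not force A implies not A: already at u1 itself, u1 forces A but u1 does not force not A.
u1 does not force not A since u1 is accessible from u1 and u1 forces A.
So the root u0 does not force A implies (A implies not A); the model is a countermodel.

Yes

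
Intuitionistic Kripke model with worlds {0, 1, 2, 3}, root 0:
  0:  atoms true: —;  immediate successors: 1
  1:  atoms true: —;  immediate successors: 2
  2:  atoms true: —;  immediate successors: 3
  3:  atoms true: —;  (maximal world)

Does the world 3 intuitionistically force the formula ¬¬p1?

No

3 ⊮ ¬¬p1 since 3 is accessible from 3 and 3 ⊩ ¬p1.
3 ⊩ ¬p1: no world accessible from 3 forces p1.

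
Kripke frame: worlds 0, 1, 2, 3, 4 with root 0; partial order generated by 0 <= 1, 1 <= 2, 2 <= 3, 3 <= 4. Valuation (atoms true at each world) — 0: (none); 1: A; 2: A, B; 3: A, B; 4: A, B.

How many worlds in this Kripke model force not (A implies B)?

0: does not force it — 0 does not force not (A implies B) since 2 is accessible from 0 and 2 forces A implies B.
1: does not force it — 1 does not force not (A implies B) since 2 is accessible from 1 and 2 forces A implies B.
2: does not force it.
3: does not force it.
4: does not force it.
Worlds forcing the formula: { }.

0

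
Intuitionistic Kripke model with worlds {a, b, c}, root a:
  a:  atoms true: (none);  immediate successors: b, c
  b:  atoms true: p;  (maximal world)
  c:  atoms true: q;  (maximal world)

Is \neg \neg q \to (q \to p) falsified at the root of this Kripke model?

a \nVdash \neg \neg q \to (q \to p): at the accessible world c, c \Vdash \neg \neg q but c \nVdash q \to p.
c \nVdash q \to p: already at c itself, c \Vdash q but c \nVdash p.
c lacks atom p, so c \nVdash p.
So the root a does not force \neg \neg q \to (q \to p); the model is a countermodel.

Yes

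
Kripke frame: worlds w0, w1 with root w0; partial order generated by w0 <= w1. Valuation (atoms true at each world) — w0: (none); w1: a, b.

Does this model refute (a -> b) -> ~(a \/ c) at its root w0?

Yes

w0 ||-/- (a -> b) -> ~(a \/ c): already at w0 itself, w0 ||- a -> b but w0 ||-/- ~(a \/ c).
w0 ||-/- ~(a \/ c) since w1 is accessible from w0 and w1 ||- a \/ c.
w1 ||- a \/ c via the disjunct a.
So the root w0 does not force (a -> b) -> ~(a \/ c); the model is a countermodel.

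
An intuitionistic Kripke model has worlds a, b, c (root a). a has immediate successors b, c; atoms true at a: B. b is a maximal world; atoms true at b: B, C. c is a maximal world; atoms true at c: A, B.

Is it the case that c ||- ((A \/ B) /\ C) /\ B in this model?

c ||-/- ((A \/ B) /\ C) /\ B since c fails (A \/ B) /\ C.

No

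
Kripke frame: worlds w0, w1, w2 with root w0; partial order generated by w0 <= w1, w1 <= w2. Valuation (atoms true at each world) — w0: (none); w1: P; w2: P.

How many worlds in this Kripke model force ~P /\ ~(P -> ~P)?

w0: does not force it — w0 ||-/- ~P /\ ~(P -> ~P) since w0 fails ~P.
w1: does not force it — w1 ||-/- ~P /\ ~(P -> ~P) since w1 fails ~P.
w2: does not force it.
Worlds forcing the formula: { }.

0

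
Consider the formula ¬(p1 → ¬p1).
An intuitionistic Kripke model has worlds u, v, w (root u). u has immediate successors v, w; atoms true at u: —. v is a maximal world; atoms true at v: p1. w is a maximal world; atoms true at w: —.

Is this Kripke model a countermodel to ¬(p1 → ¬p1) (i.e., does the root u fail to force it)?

Yes

u ⊮ ¬(p1 → ¬p1) since w is accessible from u and w ⊩ p1 → ¬p1.
w ⊩ p1 → ¬p1 vacuously: no world accessible from w forces the antecedent p1.
So the root u does not force ¬(p1 → ¬p1); the model is a countermodel.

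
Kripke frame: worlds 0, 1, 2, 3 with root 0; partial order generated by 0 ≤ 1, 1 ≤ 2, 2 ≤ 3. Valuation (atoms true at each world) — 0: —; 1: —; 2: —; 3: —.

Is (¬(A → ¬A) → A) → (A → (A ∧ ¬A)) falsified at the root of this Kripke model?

No

0 ⊩ (¬(A → ¬A) → A) → (A → (A ∧ ¬A)): every world accessible from 0 that forces ¬(A → ¬A) → A (namely 0, 1, 2, 3) also forces A → (A ∧ ¬A).
So the root 0 forces (¬(A → ¬A) → A) → (A → (A ∧ ¬A)); the model is not a countermodel.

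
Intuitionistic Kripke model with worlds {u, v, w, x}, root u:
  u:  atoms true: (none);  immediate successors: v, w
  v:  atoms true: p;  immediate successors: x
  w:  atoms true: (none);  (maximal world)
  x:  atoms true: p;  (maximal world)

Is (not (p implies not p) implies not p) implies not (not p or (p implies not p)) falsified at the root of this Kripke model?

u does not force (not (p implies not p) implies not p) implies not (not p or (p implies not p)): at the accessible world w, w forces not (p implies not p) implies not p but w does not force not (not p or (p implies not p)).
w does not force not (not p or (p implies not p)) since w is accessible from w and w forces not p or (p implies not p).
w forces not p or (p implies not p) via the disjunct not p.
So the root u does not force (not (p implies not p) implies not p) implies not (not p or (p implies not p)); the model is a countermodel.

Yes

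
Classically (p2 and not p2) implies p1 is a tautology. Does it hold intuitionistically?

Yes

This is an instance of ex falso quodlibet, which is intuitionistically derivable.
No world can force both p2 and not p2, so the antecedent p2 and not p2 is never forced and the implication holds vacuously at every world.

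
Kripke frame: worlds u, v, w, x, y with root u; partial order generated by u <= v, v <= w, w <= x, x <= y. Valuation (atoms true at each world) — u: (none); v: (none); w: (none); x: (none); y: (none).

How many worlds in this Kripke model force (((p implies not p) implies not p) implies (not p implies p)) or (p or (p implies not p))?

u: forces it.
v: forces it.
w: forces it.
x: forces it.
y: forces it.
Worlds forcing the formula: {u, v, w, x, y}.

5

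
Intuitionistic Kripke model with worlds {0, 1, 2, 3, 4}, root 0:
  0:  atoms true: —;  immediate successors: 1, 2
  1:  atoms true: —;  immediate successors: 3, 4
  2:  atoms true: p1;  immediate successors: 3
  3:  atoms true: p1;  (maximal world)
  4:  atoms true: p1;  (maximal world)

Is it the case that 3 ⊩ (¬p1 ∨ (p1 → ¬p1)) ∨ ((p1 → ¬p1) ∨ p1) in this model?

Yes

3 ⊩ (¬p1 ∨ (p1 → ¬p1)) ∨ ((p1 → ¬p1) ∨ p1) via the disjunct (p1 → ¬p1) ∨ p1.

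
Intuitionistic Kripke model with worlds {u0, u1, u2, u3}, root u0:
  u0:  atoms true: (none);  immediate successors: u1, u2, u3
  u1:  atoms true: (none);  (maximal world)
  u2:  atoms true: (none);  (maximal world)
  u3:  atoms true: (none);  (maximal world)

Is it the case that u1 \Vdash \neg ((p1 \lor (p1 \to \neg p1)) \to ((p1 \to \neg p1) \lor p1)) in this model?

No

u1 \nVdash \neg ((p1 \lor (p1 \to \neg p1)) \to ((p1 \to \neg p1) \lor p1)) since u1 is accessible from u1 and u1 \Vdash (p1 \lor (p1 \to \neg p1)) \to ((p1 \to \neg p1) \lor p1).
u1 \Vdash (p1 \lor (p1 \to \neg p1)) \to ((p1 \to \neg p1) \lor p1): every world accessible from u1 that forces p1 \lor (p1 \to \neg p1) (namely u1) also forces (p1 \to \neg p1) \lor p1.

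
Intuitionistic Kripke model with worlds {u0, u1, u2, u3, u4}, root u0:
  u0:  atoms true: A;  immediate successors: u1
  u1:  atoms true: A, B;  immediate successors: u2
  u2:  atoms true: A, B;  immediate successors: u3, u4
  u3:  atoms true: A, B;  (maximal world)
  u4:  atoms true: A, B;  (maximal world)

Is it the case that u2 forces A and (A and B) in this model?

u2 forces A and (A and B) since u2 forces both conjuncts.

Yes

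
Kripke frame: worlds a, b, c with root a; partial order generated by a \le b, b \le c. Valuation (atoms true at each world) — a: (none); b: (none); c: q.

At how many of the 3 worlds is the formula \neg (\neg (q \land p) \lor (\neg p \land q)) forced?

a: does not force it — a \nVdash \neg (\neg (q \land p) \lor (\neg p \land q)) since a is accessible from a and a \Vdash \neg (q \land p) \lor (\neg p \land q).
b: does not force it — b \nVdash \neg (\neg (q \land p) \lor (\neg p \land q)) since b is accessible from b and b \Vdash \neg (q \land p) \lor (\neg p \land q).
c: does not force it — c \nVdash \neg (\neg (q \land p) \lor (\neg p \land q)) since c is accessible from c and c \Vdash \neg (q \land p) \lor (\neg p \land q).
Worlds forcing the formula: { }.

0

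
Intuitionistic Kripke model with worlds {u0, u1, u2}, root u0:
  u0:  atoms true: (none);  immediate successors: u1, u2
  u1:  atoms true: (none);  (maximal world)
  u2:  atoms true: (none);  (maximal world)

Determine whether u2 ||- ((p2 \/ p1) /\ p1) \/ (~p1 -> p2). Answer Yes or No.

u2 ||-/- ((p2 \/ p1) /\ p1) \/ (~p1 -> p2): neither disjunct is forced at u2.
u2 ||-/- (p2 \/ p1) /\ p1 since u2 fails p2 \/ p1.

No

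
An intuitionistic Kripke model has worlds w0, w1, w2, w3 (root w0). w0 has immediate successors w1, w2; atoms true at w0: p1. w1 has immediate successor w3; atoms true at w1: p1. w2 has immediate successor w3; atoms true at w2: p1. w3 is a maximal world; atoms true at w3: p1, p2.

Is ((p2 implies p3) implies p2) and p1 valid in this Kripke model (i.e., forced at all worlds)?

Yes

w0 forces ((p2 implies p3) implies p2) and p1 since w0 forces both conjuncts.
Since the root w0 forces ((p2 implies p3) implies p2) and p1 and forcing is persistent (monotone upward), every world forces it.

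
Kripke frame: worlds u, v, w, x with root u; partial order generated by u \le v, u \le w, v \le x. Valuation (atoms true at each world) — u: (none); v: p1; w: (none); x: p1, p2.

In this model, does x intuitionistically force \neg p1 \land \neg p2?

No

x \nVdash \neg p1 \land \neg p2 since x fails \neg p1.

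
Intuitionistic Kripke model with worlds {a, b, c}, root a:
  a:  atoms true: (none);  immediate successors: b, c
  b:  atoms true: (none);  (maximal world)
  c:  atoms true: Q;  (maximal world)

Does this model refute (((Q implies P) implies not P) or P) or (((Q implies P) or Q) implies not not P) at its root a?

a forces (((Q implies P) implies not P) or P) or (((Q implies P) or Q) implies not not P) via the disjunct ((Q implies P) implies not P) or P.
So the root a forces (((Q implies P) implies not P) or P) or (((Q implies P) or Q) implies not not P); the model is not a countermodel.

No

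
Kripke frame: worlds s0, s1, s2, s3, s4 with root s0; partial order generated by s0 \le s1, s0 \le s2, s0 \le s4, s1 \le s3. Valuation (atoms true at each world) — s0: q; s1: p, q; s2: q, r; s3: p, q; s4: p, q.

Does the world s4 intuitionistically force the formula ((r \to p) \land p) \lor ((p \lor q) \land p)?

Yes

s4 \Vdash ((r \to p) \land p) \lor ((p \lor q) \land p) via the disjunct (r \to p) \land p.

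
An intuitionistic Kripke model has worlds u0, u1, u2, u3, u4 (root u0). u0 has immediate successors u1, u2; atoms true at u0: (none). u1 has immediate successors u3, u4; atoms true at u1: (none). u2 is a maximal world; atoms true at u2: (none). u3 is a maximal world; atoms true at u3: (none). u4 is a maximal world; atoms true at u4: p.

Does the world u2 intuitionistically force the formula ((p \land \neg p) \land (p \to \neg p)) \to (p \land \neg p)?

u2 \Vdash ((p \land \neg p) \land (p \to \neg p)) \to (p \land \neg p) vacuously: no world accessible from u2 forces the antecedent (p \land \neg p) \land (p \to \neg p).

Yes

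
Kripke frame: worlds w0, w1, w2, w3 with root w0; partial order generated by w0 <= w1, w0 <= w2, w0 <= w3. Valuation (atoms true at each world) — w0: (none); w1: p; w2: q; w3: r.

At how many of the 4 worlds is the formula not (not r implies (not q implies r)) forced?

1

w0: does not force it — w0 does not force not (not r implies (not q implies r)) since w2 is accessible from w0 and w2 forces not r implies (not q implies r).
w1: forces it.
w2: does not force it — w2 does not force not (not r implies (not q implies r)) since w2 is accessible from w2 and w2 forces not r implies (not q implies r).
w3: does not force it.
Worlds forcing the formula: {w1}.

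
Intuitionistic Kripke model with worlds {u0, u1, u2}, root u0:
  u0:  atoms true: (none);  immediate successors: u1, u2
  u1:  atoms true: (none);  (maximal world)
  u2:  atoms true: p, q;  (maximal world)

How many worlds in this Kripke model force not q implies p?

1

u0: does not force it — u0 does not force not q implies p: at the accessible world u1, u1 forces not q but u1 does not force p.
u1: does not force it — u1 does not force not q implies p: already at u1 itself, u1 forces not q but u1 does not force p.
u2: forces it.
Worlds forcing the formula: {u2}.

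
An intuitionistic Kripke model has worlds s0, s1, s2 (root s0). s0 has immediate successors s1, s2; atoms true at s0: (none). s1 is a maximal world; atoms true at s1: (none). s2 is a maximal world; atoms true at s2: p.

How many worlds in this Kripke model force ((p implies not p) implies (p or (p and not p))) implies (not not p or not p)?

s0: forces it.
s1: forces it.
s2: forces it.
Worlds forcing the formula: {s0, s1, s2}.

3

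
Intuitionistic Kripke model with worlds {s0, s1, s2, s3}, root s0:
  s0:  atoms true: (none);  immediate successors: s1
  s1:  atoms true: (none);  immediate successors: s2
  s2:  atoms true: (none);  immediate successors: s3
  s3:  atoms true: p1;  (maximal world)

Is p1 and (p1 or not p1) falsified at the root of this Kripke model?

s0 does not force p1 and (p1 or not p1) since s0 fails p1.
So the root s0 does not force p1 and (p1 or not p1); the model is a countermodel.

Yes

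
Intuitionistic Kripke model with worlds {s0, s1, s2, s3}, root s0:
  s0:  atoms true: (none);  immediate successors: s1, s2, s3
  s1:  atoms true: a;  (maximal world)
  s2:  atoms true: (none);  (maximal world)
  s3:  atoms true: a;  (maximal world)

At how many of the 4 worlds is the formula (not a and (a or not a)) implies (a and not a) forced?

s0: does not force it — s0 does not force (not a and (a or not a)) implies (a and not a): at the accessible world s2, s2 forces not a and (a or not a) but s2 does not force a and not a.
s1: forces it.
s2: does not force it.
s3: forces it.
Worlds forcing the formula: {s1, s3}.

2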